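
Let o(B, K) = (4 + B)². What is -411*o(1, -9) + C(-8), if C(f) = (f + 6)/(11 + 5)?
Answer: -82201/8 ≈ -10275.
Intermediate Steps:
C(f) = 3/8 + f/16 (C(f) = (6 + f)/16 = (6 + f)*(1/16) = 3/8 + f/16)
-411*o(1, -9) + C(-8) = -411*(4 + 1)² + (3/8 + (1/16)*(-8)) = -411*5² + (3/8 - ½) = -411*25 - ⅛ = -10275 - ⅛ = -82201/8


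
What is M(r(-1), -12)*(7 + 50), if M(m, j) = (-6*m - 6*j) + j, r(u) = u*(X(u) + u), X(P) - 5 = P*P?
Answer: 5130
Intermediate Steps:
X(P) = 5 + P**2 (X(P) = 5 + P*P = 5 + P**2)
r(u) = u*(5 + u + u**2) (r(u) = u*((5 + u**2) + u) = u*(5 + u + u**2))
M(m, j) = -6*m - 5*j (M(m, j) = (-6*j - 6*m) + j = -6*m - 5*j)
M(r(-1), -12)*(7 + 50) = (-(-6)*(5 - 1 + (-1)**2) - 5*(-12))*(7 + 50) = (-(-6)*(5 - 1 + 1) + 60)*57 = (-(-6)*5 + 60)*57 = (-6*(-5) + 60)*57 = (30 + 60)*57 = 90*57 = 5130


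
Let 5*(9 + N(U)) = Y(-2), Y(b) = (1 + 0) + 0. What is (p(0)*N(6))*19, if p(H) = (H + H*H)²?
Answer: 0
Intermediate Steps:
p(H) = (H + H²)²
Y(b) = 1 (Y(b) = 1 + 0 = 1)
N(U) = -44/5 (N(U) = -9 + (⅕)*1 = -9 + ⅕ = -44/5)
(p(0)*N(6))*19 = ((0²*(1 + 0)²)*(-44/5))*19 = ((0*1²)*(-44/5))*19 = ((0*1)*(-44/5))*19 = (0*(-44/5))*19 = 0*19 = 0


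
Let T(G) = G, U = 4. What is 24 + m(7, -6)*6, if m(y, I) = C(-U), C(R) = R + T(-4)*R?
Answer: 96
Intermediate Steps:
C(R) = -3*R (C(R) = R - 4*R = -3*R)
m(y, I) = 12 (m(y, I) = -(-3)*4 = -3*(-4) = 12)
24 + m(7, -6)*6 = 24 + 12*6 = 24 + 72 = 96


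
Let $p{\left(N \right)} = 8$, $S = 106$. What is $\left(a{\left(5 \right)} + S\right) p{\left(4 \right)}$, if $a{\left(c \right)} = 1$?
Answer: $856$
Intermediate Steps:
$\left(a{\left(5 \right)} + S\right) p{\left(4 \right)} = \left(1 + 106\right) 8 = 107 \cdot 8 = 856$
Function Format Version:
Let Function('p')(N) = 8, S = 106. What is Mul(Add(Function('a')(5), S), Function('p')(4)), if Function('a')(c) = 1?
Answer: 856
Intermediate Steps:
Mul(Add(Function('a')(5), S), Function('p')(4)) = Mul(Add(1, 106), 8) = Mul(107, 8) = 856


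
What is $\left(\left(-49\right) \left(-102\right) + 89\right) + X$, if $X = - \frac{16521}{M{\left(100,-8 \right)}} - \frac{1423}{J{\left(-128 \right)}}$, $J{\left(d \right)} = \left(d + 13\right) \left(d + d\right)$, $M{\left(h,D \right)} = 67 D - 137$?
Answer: $\frac{101274762001}{19813120} \approx 5111.5$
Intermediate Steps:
$M{\left(h,D \right)} = -137 + 67 D$
$J{\left(d \right)} = 2 d \left(13 + d\right)$ ($J{\left(d \right)} = \left(13 + d\right) 2 d = 2 d \left(13 + d\right)$)
$X = \frac{485420561}{19813120}$ ($X = - \frac{16521}{-137 + 67 \left(-8\right)} - \frac{1423}{2 \left(-128\right) \left(13 - 128\right)} = - \frac{16521}{-137 - 536} - \frac{1423}{2 \left(-128\right) \left(-115\right)} = - \frac{16521}{-673} - \frac{1423}{29440} = \left(-16521\right) \left(- \frac{1}{673}\right) - \frac{1423}{29440} = \frac{16521}{673} - \frac{1423}{29440} = \frac{485420561}{19813120} \approx 24.5$)
$\left(\left(-49\right) \left(-102\right) + 89\right) + X = \left(\left(-49\right) \left(-102\right) + 89\right) + \frac{485420561}{19813120} = \left(4998 + 89\right) + \frac{485420561}{19813120} = 5087 + \frac{485420561}{19813120} = \frac{101274762001}{19813120}$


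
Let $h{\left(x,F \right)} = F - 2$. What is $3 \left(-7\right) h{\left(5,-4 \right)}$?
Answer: $126$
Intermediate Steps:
$h{\left(x,F \right)} = -2 + F$
$3 \left(-7\right) h{\left(5,-4 \right)} = 3 \left(-7\right) \left(-2 - 4\right) = \left(-21\right) \left(-6\right) = 126$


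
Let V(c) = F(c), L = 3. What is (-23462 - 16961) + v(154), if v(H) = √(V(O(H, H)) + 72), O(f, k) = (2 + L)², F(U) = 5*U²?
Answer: -40423 + √3197 ≈ -40366.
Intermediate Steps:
O(f, k) = 25 (O(f, k) = (2 + 3)² = 5² = 25)
V(c) = 5*c²
v(H) = √3197 (v(H) = √(5*25² + 72) = √(5*625 + 72) = √(3125 + 72) = √3197)
(-23462 - 16961) + v(154) = (-23462 - 16961) + √3197 = -40423 + √3197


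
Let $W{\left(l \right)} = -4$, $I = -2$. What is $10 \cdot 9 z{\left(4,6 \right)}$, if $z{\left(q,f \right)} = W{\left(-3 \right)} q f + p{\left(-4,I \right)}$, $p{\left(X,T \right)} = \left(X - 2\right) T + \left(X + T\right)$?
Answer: $-8100$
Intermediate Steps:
$p{\left(X,T \right)} = T + X + T \left(-2 + X\right)$ ($p{\left(X,T \right)} = \left(X - 2\right) T + \left(T + X\right) = \left(-2 + X\right) T + \left(T + X\right) = T \left(-2 + X\right) + \left(T + X\right) = T + X + T \left(-2 + X\right)$)
$z{\left(q,f \right)} = 6 - 4 f q$ ($z{\left(q,f \right)} = - 4 q f - -6 = - 4 f q + \left(-4 + 2 + 8\right) = - 4 f q + 6 = 6 - 4 f q$)
$10 \cdot 9 z{\left(4,6 \right)} = 10 \cdot 9 \left(6 - 24 \cdot 4\right) = 90 \left(6 - 96\right) = 90 \left(-90\right) = -8100$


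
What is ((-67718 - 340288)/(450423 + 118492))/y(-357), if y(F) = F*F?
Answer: -45334/8056405315 ≈ -5.6271e-6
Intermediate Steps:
y(F) = F²
((-67718 - 340288)/(450423 + 118492))/y(-357) = ((-67718 - 340288)/(450423 + 118492))/((-357)²) = -408006/568915/127449 = -408006*1/568915*(1/127449) = -408006/568915*1/127449 = -45334/8056405315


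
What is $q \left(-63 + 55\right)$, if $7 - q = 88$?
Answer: $648$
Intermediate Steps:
$q = -81$ ($q = 7 - 88 = -81$)
$q \left(-63 + 55\right) = - 81 \left(-63 + 55\right) = \left(-81\right) \left(-8\right) = 648$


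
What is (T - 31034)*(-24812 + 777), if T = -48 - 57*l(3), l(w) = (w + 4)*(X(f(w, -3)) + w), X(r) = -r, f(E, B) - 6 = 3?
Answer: 689516080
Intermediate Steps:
f(E, B) = 9 (f(E, B) = 6 + 3 = 9)
l(w) = (-9 + w)*(4 + w) (l(w) = (w + 4)*(-1*9 + w) = (4 + w)*(-9 + w) = (-9 + w)*(4 + w))
T = 2346 (T = -48 - 57*(-36 + 3² - 5*3) = -48 - 57*(-36 + 9 - 15) = -48 - 57*(-42) = -48 + 2394 = 2346)
(T - 31034)*(-24812 + 777) = (2346 - 31034)*(-24812 + 777) = -28688*(-24035) = 689516080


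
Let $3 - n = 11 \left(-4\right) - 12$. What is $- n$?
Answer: $-59$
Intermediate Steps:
$n = 59$ ($n = 3 - \left(11 \left(-4\right) - 12\right) = 3 - \left(-44 - 12\right) = 3 - -56 = 3 + 56 = 59$)
$- n = \left(-1\right) 59 = -59$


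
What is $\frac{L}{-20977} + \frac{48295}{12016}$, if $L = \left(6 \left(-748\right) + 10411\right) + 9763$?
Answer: $\frac{74963749}{22914512} \approx 3.2715$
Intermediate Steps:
$L = 15686$ ($L = \left(-4488 + 10411\right) + 9763 = 5923 + 9763 = 15686$)
$\frac{L}{-20977} + \frac{48295}{12016} = \frac{15686}{-20977} + \frac{48295}{12016} = 15686 \left(- \frac{1}{20977}\right) + 48295 \cdot \frac{1}{12016} = - \frac{1426}{1907} + \frac{48295}{12016} = \frac{74963749}{22914512}$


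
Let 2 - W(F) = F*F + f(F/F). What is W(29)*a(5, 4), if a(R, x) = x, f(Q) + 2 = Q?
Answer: -3352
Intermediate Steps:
f(Q) = -2 + Q
W(F) = 3 - F**2 (W(F) = 2 - (F*F + (-2 + F/F)) = 2 - (F**2 + (-2 + 1)) = 2 - (F**2 - 1) = 2 - (-1 + F**2) = 2 + (1 - F**2) = 3 - F**2)
W(29)*a(5, 4) = (3 - 1*29**2)*4 = (3 - 1*841)*4 = (3 - 841)*4 = -838*4 = -3352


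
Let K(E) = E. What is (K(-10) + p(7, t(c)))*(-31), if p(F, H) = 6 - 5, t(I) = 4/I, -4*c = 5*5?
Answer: 279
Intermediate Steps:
c = -25/4 (c = -5*5/4 = -¼*25 = -25/4 ≈ -6.2500)
p(F, H) = 1
(K(-10) + p(7, t(c)))*(-31) = (-10 + 1)*(-31) = -9*(-31) = 279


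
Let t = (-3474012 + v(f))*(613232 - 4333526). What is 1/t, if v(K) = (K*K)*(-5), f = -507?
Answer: 1/17705835261558 ≈ 5.6479e-14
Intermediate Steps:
v(K) = -5*K² (v(K) = K²*(-5) = -5*K²)
t = 17705835261558 (t = (-3474012 - 5*(-507)²)*(613232 - 4333526) = (-3474012 - 5*257049)*(-3720294) = (-3474012 - 1285245)*(-3720294) = -4759257*(-3720294) = 17705835261558)
1/t = 1/17705835261558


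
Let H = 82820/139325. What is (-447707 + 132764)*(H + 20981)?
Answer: -184132095463647/27865 ≈ -6.6080e+9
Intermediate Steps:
H = 16564/27865 (H = 82820*(1/139325) = 16564/27865 ≈ 0.59444)
(-447707 + 132764)*(H + 20981) = (-447707 + 132764)*(16564/27865 + 20981) = -314943*584652129/27865 = -184132095463647/27865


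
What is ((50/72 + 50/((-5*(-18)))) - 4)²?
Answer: 121/16 ≈ 7.5625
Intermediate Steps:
((50/72 + 50/((-5*(-18)))) - 4)² = ((50*(1/72) + 50/90) - 4)² = ((25/36 + 50*(1/90)) - 4)² = ((25/36 + 5/9) - 4)² = (5/4 - 4)² = (-11/4)² = 121/16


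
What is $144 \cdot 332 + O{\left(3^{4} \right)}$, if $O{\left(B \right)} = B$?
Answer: $47889$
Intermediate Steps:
$144 \cdot 332 + O{\left(3^{4} \right)} = 144 \cdot 332 + 3^{4} = 47808 + 81 = 47889$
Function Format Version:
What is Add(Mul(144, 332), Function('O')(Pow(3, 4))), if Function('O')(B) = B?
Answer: 47889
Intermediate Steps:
Add(Mul(144, 332), Function('O')(Pow(3, 4))) = Add(Mul(144, 332), Pow(3, 4)) = Add(47808, 81) = 47889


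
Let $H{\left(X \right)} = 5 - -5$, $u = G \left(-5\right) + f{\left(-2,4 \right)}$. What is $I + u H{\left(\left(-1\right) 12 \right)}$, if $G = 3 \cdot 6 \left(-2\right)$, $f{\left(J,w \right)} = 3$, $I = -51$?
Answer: $1779$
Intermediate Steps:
$G = -36$ ($G = 18 \left(-2\right) = -36$)
$u = 183$ ($u = \left(-36\right) \left(-5\right) + 3 = 180 + 3 = 183$)
$H{\left(X \right)} = 10$ ($H{\left(X \right)} = 5 + 5 = 10$)
$I + u H{\left(\left(-1\right) 12 \right)} = -51 + 183 \cdot 10 = -51 + 1830 = 1779$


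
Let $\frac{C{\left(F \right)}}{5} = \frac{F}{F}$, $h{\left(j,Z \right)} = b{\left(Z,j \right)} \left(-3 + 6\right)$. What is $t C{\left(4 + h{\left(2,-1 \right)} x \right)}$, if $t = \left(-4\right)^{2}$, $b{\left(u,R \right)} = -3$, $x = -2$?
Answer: $80$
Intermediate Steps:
$h{\left(j,Z \right)} = -9$ ($h{\left(j,Z \right)} = - 3 \left(-3 + 6\right) = \left(-3\right) 3 = -9$)
$C{\left(F \right)} = 5$ ($C{\left(F \right)} = 5 \frac{F}{F} = 5 \cdot 1 = 5$)
$t = 16$
$t C{\left(4 + h{\left(2,-1 \right)} x \right)} = 16 \cdot 5 = 80$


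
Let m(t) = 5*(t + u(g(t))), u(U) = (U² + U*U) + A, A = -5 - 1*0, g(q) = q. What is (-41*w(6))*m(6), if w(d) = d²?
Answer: -538740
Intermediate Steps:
A = -5 (A = -5 + 0 = -5)
u(U) = -5 + 2*U² (u(U) = (U² + U*U) - 5 = (U² + U²) - 5 = 2*U² - 5 = -5 + 2*U²)
m(t) = -25 + 5*t + 10*t² (m(t) = 5*(t + (-5 + 2*t²)) = 5*(-5 + t + 2*t²) = -25 + 5*t + 10*t²)
(-41*w(6))*m(6) = (-41*6²)*(-25 + 5*6 + 10*6²) = (-41*36)*(-25 + 30 + 10*36) = -1476*(-25 + 30 + 360) = -1476*365 = -538740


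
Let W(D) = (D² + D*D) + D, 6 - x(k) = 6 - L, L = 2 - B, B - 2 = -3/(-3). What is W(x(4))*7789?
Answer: 7789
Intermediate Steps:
B = 3 (B = 2 - 3/(-3) = 2 - 3*(-⅓) = 2 + 1 = 3)
L = -1 (L = 2 - 1*3 = 2 - 3 = -1)
x(k) = -1 (x(k) = 6 - (6 - 1*(-1)) = 6 - (6 + 1) = 6 - 1*7 = 6 - 7 = -1)
W(D) = D + 2*D² (W(D) = (D² + D²) + D = 2*D² + D = D + 2*D²)
W(x(4))*7789 = -(1 + 2*(-1))*7789 = -(1 - 2)*7789 = -1*(-1)*7789 = 1*7789 = 7789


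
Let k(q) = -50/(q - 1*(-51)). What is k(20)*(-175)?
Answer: 8750/71 ≈ 123.24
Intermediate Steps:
k(q) = -50/(51 + q) (k(q) = -50/(q + 51) = -50/(51 + q))
k(20)*(-175) = -50/(51 + 20)*(-175) = -50/71*(-175) = 8750/71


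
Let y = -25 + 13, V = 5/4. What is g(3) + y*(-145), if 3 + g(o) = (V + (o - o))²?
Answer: 27817/16 ≈ 1738.6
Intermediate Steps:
V = 5/4 (V = 5*(¼) = 5/4 ≈ 1.2500)
y = -12
g(o) = -23/16 (g(o) = -3 + (5/4 + (o - o))² = -3 + (5/4 + 0)² = -3 + (5/4)² = -3 + 25/16 = -23/16)
g(3) + y*(-145) = -23/16 - 12*(-145) = -23/16 + 1740 = 27817/16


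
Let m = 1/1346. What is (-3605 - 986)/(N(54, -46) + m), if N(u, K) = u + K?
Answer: -6179486/10769 ≈ -573.82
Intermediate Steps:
N(u, K) = K + u
m = 1/1346 ≈ 0.00074294
(-3605 - 986)/(N(54, -46) + m) = (-3605 - 986)/((-46 + 54) + 1/1346) = -4591/(8 + 1/1346) = -4591/10769/1346 = -4591*1346/10769 = -6179486/10769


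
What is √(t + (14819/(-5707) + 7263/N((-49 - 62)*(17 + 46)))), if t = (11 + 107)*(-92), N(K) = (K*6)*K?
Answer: I*√7686594718468816826/26606034 ≈ 104.2*I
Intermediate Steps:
N(K) = 6*K² (N(K) = (6*K)*K = 6*K²)
t = -10856 (t = 118*(-92) = -10856)
√(t + (14819/(-5707) + 7263/N((-49 - 62)*(17 + 46)))) = √(-10856 + (14819/(-5707) + 7263/((6*((-49 - 62)*(17 + 46))²)))) = √(-10856 + (14819*(-1/5707) + 7263/((6*(-111*63)²)))) = √(-10856 + (-14819/5707 + 7263/((6*(-6993)²)))) = √(-10856 + (-14819/5707 + 7263/((6*48902049)))) = √(-10856 + (-14819/5707 + 7263/293412294)) = √(-10856 + (-14819/5707 + 7263*(1/293412294))) = √(-10856 + (-14819/5707 + 269/10867122)) = √(-10856 - 161038345735/62018665254) = √(-673435668343159/62018665254) = I*√7686594718468816826/26606034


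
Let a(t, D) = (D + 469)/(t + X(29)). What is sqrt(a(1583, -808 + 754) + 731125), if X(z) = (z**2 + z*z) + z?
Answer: sqrt(881447376390)/1098 ≈ 855.06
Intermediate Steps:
X(z) = z + 2*z**2 (X(z) = (z**2 + z**2) + z = 2*z**2 + z = z + 2*z**2)
a(t, D) = (469 + D)/(1711 + t) (a(t, D) = (D + 469)/(t + 29*(1 + 2*29)) = (469 + D)/(t + 29*(1 + 58)) = (469 + D)/(t + 29*59) = (469 + D)/(t + 1711) = (469 + D)/(1711 + t))
sqrt(a(1583, -808 + 754) + 731125) = sqrt((469 + (-808 + 754))/(1711 + 1583) + 731125) = sqrt((469 - 54)/3294 + 731125) = sqrt((1/3294)*415 + 731125) = sqrt(415/3294 + 731125) = sqrt(2408326165/3294) = sqrt(881447376390)/1098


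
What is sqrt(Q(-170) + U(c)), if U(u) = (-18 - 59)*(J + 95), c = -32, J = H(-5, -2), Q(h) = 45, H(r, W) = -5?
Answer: 9*I*sqrt(85) ≈ 82.976*I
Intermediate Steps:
J = -5
U(u) = -6930 (U(u) = (-18 - 59)*(-5 + 95) = -77*90 = -6930)
sqrt(Q(-170) + U(c)) = sqrt(45 - 6930) = sqrt(-6885) = 9*I*sqrt(85)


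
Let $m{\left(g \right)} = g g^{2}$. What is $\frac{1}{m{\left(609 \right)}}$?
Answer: $\frac{1}{225866529} \approx 4.4274 \cdot 10^{-9}$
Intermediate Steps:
$m{\left(g \right)} = g^{3}$
$\frac{1}{m{\left(609 \right)}} = \frac{1}{609^{3}} = \frac{1}{225866529}$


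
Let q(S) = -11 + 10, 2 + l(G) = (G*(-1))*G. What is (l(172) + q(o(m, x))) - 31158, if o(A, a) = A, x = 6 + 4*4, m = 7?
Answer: -60745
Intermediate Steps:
x = 22 (x = 6 + 16 = 22)
l(G) = -2 - G² (l(G) = -2 + (G*(-1))*G = -2 + (-G)*G = -2 - G²)
q(S) = -1
(l(172) + q(o(m, x))) - 31158 = ((-2 - 1*172²) - 1) - 31158 = ((-2 - 1*29584) - 1) - 31158 = ((-2 - 29584) - 1) - 31158 = (-29586 - 1) - 31158 = -29587 - 31158 = -60745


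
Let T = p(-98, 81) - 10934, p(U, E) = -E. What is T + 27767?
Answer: 16752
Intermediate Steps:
T = -11015 (T = -1*81 - 10934 = -81 - 10934 = -11015)
T + 27767 = -11015 + 27767 = 16752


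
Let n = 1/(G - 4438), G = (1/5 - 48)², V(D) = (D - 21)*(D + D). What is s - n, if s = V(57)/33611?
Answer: 11671289/95223501 ≈ 0.12257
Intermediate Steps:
V(D) = 2*D*(-21 + D) (V(D) = (-21 + D)*(2*D) = 2*D*(-21 + D))
G = 57121/25 (G = (⅕ - 48)² = (-239/5)² = 57121/25 ≈ 2284.8)
n = -25/53829 (n = 1/(57121/25 - 4438) = 1/(-53829/25) = -25/53829 ≈ -0.00046443)
s = 216/1769 (s = (2*57*(-21 + 57))/33611 = (2*57*36)*(1/33611) = 4104*(1/33611) = 216/1769 ≈ 0.12210)
s - n = 216/1769 - 1*(-25/53829) = 216/1769 + 25/53829 = 11671289/95223501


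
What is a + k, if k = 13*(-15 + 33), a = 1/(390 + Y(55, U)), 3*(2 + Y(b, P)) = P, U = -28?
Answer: 265827/1136 ≈ 234.00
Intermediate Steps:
Y(b, P) = -2 + P/3
a = 3/1136 (a = 1/(390 + (-2 + (1/3)*(-28))) = 1/(390 + (-2 - 28/3)) = 1/(390 - 34/3) = 1/(1136/3) = 3/1136 ≈ 0.0026408)
k = 234 (k = 13*18 = 234)
a + k = 3/1136 + 234 = 265827/1136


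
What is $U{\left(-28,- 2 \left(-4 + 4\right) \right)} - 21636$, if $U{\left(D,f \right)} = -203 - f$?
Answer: $-21839$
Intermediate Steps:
$U{\left(-28,- 2 \left(-4 + 4\right) \right)} - 21636 = \left(-203 - - 2 \left(-4 + 4\right)\right) - 21636 = \left(-203 - \left(-2\right) 0\right) - 21636 = \left(-203 - 0\right) - 21636 = \left(-203 + 0\right) - 21636 = -203 - 21636 = -21839$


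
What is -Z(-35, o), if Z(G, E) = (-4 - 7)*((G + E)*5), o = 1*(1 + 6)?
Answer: -1540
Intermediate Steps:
o = 7 (o = 1*7 = 7)
Z(G, E) = -55*E - 55*G (Z(G, E) = -11*(E + G)*5 = -11*(5*E + 5*G) = -55*E - 55*G)
-Z(-35, o) = -(-55*7 - 55*(-35)) = -(-385 + 1925) = -1*1540 = -1540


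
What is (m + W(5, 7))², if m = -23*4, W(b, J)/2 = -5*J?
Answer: 26244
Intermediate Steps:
W(b, J) = -10*J (W(b, J) = 2*(-5*J) = -10*J)
m = -92
(m + W(5, 7))² = (-92 - 10*7)² = (-92 - 70)² = (-162)² = 26244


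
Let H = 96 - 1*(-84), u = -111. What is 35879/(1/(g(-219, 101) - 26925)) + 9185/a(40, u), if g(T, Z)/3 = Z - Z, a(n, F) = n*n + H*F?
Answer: -3551170669537/3676 ≈ -9.6604e+8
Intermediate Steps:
H = 180 (H = 96 + 84 = 180)
a(n, F) = n**2 + 180*F (a(n, F) = n*n + 180*F = n**2 + 180*F)
g(T, Z) = 0 (g(T, Z) = 3*(Z - Z) = 3*0 = 0)
35879/(1/(g(-219, 101) - 26925)) + 9185/a(40, u) = 35879/(1/(0 - 26925)) + 9185/(40**2 + 180*(-111)) = 35879/(1/(-26925)) + 9185/(1600 - 19980) = 35879/(-1/26925) + 9185/(-18380) = 35879*(-26925) + 9185*(-1/18380) = -966042075 - 1837/3676 = -3551170669537/3676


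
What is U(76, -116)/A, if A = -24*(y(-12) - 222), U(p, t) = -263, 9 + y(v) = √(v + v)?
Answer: -20251/427080 - 263*I*√6/640620 ≈ -0.047417 - 0.0010056*I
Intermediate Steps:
y(v) = -9 + √2*√v (y(v) = -9 + √(v + v) = -9 + √(2*v) = -9 + √2*√v)
A = 5544 - 48*I*√6 (A = -24*((-9 + √2*√(-12)) - 222) = -24*((-9 + √2*(2*I*√3)) - 222) = -24*((-9 + 2*I*√6) - 222) = -24*(-231 + 2*I*√6) = 5544 - 48*I*√6 ≈ 5544.0 - 117.58*I)
U(76, -116)/A = -263/(5544 - 48*I*√6)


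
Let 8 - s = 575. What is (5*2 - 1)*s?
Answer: -5103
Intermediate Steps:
s = -567 (s = 8 - 1*575 = 8 - 575 = -567)
(5*2 - 1)*s = (5*2 - 1)*(-567) = (10 - 1)*(-567) = 9*(-567) = -5103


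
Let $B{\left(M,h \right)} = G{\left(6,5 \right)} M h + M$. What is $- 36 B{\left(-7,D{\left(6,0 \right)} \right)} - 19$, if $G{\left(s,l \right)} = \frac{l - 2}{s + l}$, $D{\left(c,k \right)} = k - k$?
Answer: $233$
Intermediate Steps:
$D{\left(c,k \right)} = 0$
$G{\left(s,l \right)} = \frac{-2 + l}{l + s}$
$B{\left(M,h \right)} = M + \frac{3 M h}{11}$ ($B{\left(M,h \right)} = \frac{-2 + 5}{5 + 6} M h + M = \frac{1}{11} \cdot 3 M h + M = \frac{3 M}{11} h + M = \frac{3 M h}{11} + M = M + \frac{3 M h}{11}$)
$- 36 B{\left(-7,D{\left(6,0 \right)} \right)} - 19 = - 36 \cdot \frac{1}{11} \left(-7\right) \left(11 + 3 \cdot 0\right) - 19 = - 36 \cdot \frac{1}{11} \left(-7\right) \left(11 + 0\right) - 19 = - 36 \cdot \frac{1}{11} \left(-7\right) 11 - 19 = \left(-36\right) \left(-7\right) - 19 = 252 - 19 = 233$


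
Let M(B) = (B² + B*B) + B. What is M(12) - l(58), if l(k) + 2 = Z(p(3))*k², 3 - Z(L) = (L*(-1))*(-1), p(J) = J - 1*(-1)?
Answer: 3666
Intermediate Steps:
p(J) = 1 + J (p(J) = J + 1 = 1 + J)
M(B) = B + 2*B² (M(B) = (B² + B²) + B = 2*B² + B = B + 2*B²)
Z(L) = 3 - L (Z(L) = 3 - L*(-1)*(-1) = 3 - (-L)*(-1) = 3 - L)
l(k) = -2 - k² (l(k) = -2 + (3 - (1 + 3))*k² = -2 + (3 - 1*4)*k² = -2 + (3 - 4)*k² = -2 - k²)
M(12) - l(58) = 12*(1 + 2*12) - (-2 - 1*58²) = 12*(1 + 24) - (-2 - 1*3364) = 12*25 - (-2 - 3364) = 300 - 1*(-3366) = 300 + 3366 = 3666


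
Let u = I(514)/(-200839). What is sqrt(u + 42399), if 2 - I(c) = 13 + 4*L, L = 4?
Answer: 6*sqrt(47506082093587)/200839 ≈ 205.91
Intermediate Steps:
I(c) = -27 (I(c) = 2 - (13 + 4*4) = 2 - (13 + 16) = 2 - 1*29 = 2 - 29 = -27)
u = 27/200839 (u = -27/(-200839) = -27*(-1/200839) = 27/200839 ≈ 0.00013444)
sqrt(u + 42399) = sqrt(27/200839 + 42399) = sqrt(8515372788/200839) = 6*sqrt(47506082093587)/200839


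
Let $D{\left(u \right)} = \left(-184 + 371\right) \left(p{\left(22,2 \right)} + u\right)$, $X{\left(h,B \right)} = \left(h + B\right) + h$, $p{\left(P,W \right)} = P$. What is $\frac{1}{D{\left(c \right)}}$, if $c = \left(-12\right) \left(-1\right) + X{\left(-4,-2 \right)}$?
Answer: $\frac{1}{4488} \approx 0.00022282$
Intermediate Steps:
$X{\left(h,B \right)} = B + 2 h$ ($X{\left(h,B \right)} = \left(B + h\right) + h = B + 2 h$)
$c = 2$ ($c = \left(-12\right) \left(-1\right) + \left(-2 + 2 \left(-4\right)\right) = 12 - 10 = 2$)
$D{\left(u \right)} = 4114 + 187 u$ ($D{\left(u \right)} = \left(-184 + 371\right) \left(22 + u\right) = 187 \left(22 + u\right) = 4114 + 187 u$)
$\frac{1}{D{\left(c \right)}} = \frac{1}{4114 + 187 \cdot 2} = \frac{1}{4114 + 374} = \frac{1}{4488}$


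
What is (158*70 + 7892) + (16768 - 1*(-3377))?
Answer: 39097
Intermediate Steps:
(158*70 + 7892) + (16768 - 1*(-3377)) = (11060 + 7892) + (16768 + 3377) = 18952 + 20145 = 39097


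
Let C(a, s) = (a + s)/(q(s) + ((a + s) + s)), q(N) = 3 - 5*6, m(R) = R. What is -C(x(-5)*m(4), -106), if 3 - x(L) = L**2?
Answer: -194/327 ≈ -0.59327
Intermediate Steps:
x(L) = 3 - L**2
q(N) = -27 (q(N) = 3 - 30 = -27)
C(a, s) = (a + s)/(-27 + a + 2*s) (C(a, s) = (a + s)/(-27 + ((a + s) + s)) = (a + s)/(-27 + (a + 2*s)) = (a + s)/(-27 + a + 2*s))
-C(x(-5)*m(4), -106) = -((3 - 1*(-5)**2)*4 - 106)/(-27 + (3 - 1*(-5)**2)*4 + 2*(-106)) = -((3 - 1*25)*4 - 106)/(-27 + (3 - 1*25)*4 - 212) = -((3 - 25)*4 - 106)/(-27 + (3 - 25)*4 - 212) = -(-22*4 - 106)/(-27 - 22*4 - 212) = -(-88 - 106)/(-27 - 88 - 212) = -(-194)/(-327) = -(-1)*(-194)/327 = -1*194/327 = -194/327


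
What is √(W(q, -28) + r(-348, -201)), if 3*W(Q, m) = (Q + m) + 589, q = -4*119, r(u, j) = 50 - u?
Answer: √3837/3 ≈ 20.648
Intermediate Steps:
q = -476
W(Q, m) = 589/3 + Q/3 + m/3 (W(Q, m) = ((Q + m) + 589)/3 = (589 + Q + m)/3 = 589/3 + Q/3 + m/3)
√(W(q, -28) + r(-348, -201)) = √((589/3 + (⅓)*(-476) + (⅓)*(-28)) + (50 - 1*(-348))) = √((589/3 - 476/3 - 28/3) + (50 + 348)) = √(85/3 + 398) = √(1279/3) = √3837/3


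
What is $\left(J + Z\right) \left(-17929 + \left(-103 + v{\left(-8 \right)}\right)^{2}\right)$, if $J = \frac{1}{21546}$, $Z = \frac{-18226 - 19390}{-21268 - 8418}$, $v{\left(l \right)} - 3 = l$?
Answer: $- \frac{362700549845}{45686754} \approx -7938.9$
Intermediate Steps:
$v{\left(l \right)} = 3 + l$
$Z = \frac{18808}{14843}$ ($Z = \frac{-18226 - 19390}{-29686} = \left(-18226 - 19390\right) \left(- \frac{1}{29686}\right) = \left(-37616\right) \left(- \frac{1}{29686}\right) = \frac{18808}{14843} \approx 1.2671$)
$J = \frac{1}{21546} \approx 4.6412 \cdot 10^{-5}$
$\left(J + Z\right) \left(-17929 + \left(-103 + v{\left(-8 \right)}\right)^{2}\right) = \left(\frac{1}{21546} + \frac{18808}{14843}\right) \left(-17929 + \left(-103 + \left(3 - 8\right)\right)^{2}\right) = \frac{405252011 \left(-17929 + \left(-103 - 5\right)^{2}\right)}{319807278} = \frac{405252011 \left(-17929 + \left(-108\right)^{2}\right)}{319807278} = \frac{405252011 \left(-17929 + 11664\right)}{319807278} = \frac{405252011}{319807278} \left(-6265\right) = - \frac{362700549845}{45686754}$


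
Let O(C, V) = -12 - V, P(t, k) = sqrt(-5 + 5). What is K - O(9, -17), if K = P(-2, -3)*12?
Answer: -5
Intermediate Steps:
P(t, k) = 0 (P(t, k) = sqrt(0) = 0)
K = 0 (K = 0*12 = 0)
K - O(9, -17) = 0 - (-12 - 1*(-17)) = 0 - (-12 + 17) = 0 - 1*5 = 0 - 5 = -5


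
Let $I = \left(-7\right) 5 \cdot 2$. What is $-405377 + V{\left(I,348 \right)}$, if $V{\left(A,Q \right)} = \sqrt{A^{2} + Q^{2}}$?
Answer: $-405377 + 34 \sqrt{109} \approx -4.0502 \cdot 10^{5}$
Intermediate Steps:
$I = -70$ ($I = \left(-35\right) 2 = -70$)
$-405377 + V{\left(I,348 \right)} = -405377 + \sqrt{\left(-70\right)^{2} + 348^{2}} = -405377 + \sqrt{4900 + 121104} = -405377 + \sqrt{126004} = -405377 + 34 \sqrt{109}$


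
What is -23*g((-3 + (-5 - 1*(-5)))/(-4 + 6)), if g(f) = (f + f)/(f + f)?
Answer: -23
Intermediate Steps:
g(f) = 1 (g(f) = (2*f)/((2*f)) = (2*f)*(1/(2*f)) = 1)
-23*g((-3 + (-5 - 1*(-5)))/(-4 + 6)) = -23*1 = -23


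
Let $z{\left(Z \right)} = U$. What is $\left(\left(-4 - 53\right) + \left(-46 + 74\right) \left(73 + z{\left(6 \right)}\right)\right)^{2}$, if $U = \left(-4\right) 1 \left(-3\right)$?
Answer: $5396329$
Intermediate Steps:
$U = 12$ ($U = \left(-4\right) \left(-3\right) = 12$)
$z{\left(Z \right)} = 12$
$\left(\left(-4 - 53\right) + \left(-46 + 74\right) \left(73 + z{\left(6 \right)}\right)\right)^{2} = \left(\left(-4 - 53\right) + \left(-46 + 74\right) \left(73 + 12\right)\right)^{2} = \left(-57 + 28 \cdot 85\right)^{2} = \left(-57 + 2380\right)^{2} = 2323^{2} = 5396329$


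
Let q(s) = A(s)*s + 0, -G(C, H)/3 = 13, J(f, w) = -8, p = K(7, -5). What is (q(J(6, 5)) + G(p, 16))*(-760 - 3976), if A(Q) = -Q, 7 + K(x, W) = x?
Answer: 487808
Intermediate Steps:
K(x, W) = -7 + x
p = 0 (p = -7 + 7 = 0)
G(C, H) = -39 (G(C, H) = -3*13 = -39)
q(s) = -s**2 (q(s) = (-s)*s + 0 = -s**2 + 0 = -s**2)
(q(J(6, 5)) + G(p, 16))*(-760 - 3976) = (-1*(-8)**2 - 39)*(-760 - 3976) = (-1*64 - 39)*(-4736) = (-64 - 39)*(-4736) = -103*(-4736) = 487808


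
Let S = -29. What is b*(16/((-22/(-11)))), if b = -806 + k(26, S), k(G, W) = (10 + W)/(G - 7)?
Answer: -6456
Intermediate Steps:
k(G, W) = (10 + W)/(-7 + G)
b = -807 (b = -806 + (10 - 29)/(-7 + 26) = -806 - 19/19 = -806 + (1/19)*(-19) = -806 - 1 = -807)
b*(16/((-22/(-11)))) = -12912/((-22/(-11))) = -12912/((-22*(-1/11))) = -12912/2 = -807*8 = -6456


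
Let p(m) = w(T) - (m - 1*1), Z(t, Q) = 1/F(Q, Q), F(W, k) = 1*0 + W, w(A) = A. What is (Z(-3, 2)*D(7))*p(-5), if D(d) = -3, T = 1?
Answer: -21/2 ≈ -10.500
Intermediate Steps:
F(W, k) = W (F(W, k) = 0 + W = W)
Z(t, Q) = 1/Q
p(m) = 2 - m (p(m) = 1 - (m - 1*1) = 1 - (m - 1) = 1 - (-1 + m) = 1 + (1 - m) = 2 - m)
(Z(-3, 2)*D(7))*p(-5) = (-3/2)*(2 - 1*(-5)) = ((1/2)*(-3))*(2 + 5) = -3/2*7 = -21/2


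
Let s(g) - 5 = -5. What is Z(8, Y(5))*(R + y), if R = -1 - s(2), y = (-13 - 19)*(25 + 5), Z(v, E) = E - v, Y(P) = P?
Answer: 2883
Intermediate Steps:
s(g) = 0 (s(g) = 5 - 5 = 0)
y = -960 (y = -32*30 = -960)
R = -1 (R = -1 - 1*0 = -1 + 0 = -1)
Z(8, Y(5))*(R + y) = (5 - 1*8)*(-1 - 960) = (5 - 8)*(-961) = -3*(-961) = 2883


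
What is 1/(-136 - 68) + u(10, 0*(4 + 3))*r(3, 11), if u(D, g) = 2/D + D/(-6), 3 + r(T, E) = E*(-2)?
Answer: 2493/68 ≈ 36.662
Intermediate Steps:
r(T, E) = -3 - 2*E (r(T, E) = -3 + E*(-2) = -3 - 2*E)
u(D, g) = 2/D - D/6 (u(D, g) = 2/D + D*(-1/6) = 2/D - D/6)
1/(-136 - 68) + u(10, 0*(4 + 3))*r(3, 11) = 1/(-136 - 68) + (2/10 - 1/6*10)*(-3 - 2*11) = 1/(-204) + (2*(1/10) - 5/3)*(-3 - 22) = -1/204 + (1/5 - 5/3)*(-25) = -1/204 - 22/15*(-25) = -1/204 + 110/3 = 2493/68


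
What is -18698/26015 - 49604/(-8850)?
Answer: 112497076/23023275 ≈ 4.8862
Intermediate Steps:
-18698/26015 - 49604/(-8850) = -18698*1/26015 - 49604*(-1/8850) = -18698/26015 + 24802/4425 = 112497076/23023275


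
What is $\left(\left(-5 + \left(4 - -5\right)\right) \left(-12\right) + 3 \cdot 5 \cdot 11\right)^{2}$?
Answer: $13689$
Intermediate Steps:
$\left(\left(-5 + \left(4 - -5\right)\right) \left(-12\right) + 3 \cdot 5 \cdot 11\right)^{2} = \left(\left(-5 + \left(4 + 5\right)\right) \left(-12\right) + 15 \cdot 11\right)^{2} = \left(\left(-5 + 9\right) \left(-12\right) + 165\right)^{2} = \left(4 \left(-12\right) + 165\right)^{2} = \left(-48 + 165\right)^{2} = 117^{2} = 13689$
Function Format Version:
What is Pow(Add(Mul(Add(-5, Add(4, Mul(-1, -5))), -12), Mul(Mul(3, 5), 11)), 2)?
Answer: 13689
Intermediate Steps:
Pow(Add(Mul(Add(-5, Add(4, Mul(-1, -5))), -12), Mul(Mul(3, 5), 11)), 2) = Pow(Add(Mul(Add(-5, Add(4, 5)), -12), Mul(15, 11)), 2) = Pow(Add(Mul(Add(-5, 9), -12), 165), 2) = Pow(Add(Mul(4, -12), 165), 2) = Pow(Add(-48, 165), 2) = Pow(117, 2) = 13689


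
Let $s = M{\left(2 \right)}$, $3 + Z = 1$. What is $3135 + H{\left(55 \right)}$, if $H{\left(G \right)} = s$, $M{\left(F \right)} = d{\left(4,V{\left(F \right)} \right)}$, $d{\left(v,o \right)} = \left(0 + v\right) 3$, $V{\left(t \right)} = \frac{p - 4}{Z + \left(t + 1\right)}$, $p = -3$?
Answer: $3147$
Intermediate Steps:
$Z = -2$ ($Z = -3 + 1 = -2$)
$V{\left(t \right)} = - \frac{7}{-1 + t}$ ($V{\left(t \right)} = \frac{-3 - 4}{-2 + \left(t + 1\right)} = - \frac{7}{-2 + \left(1 + t\right)} = - \frac{7}{-1 + t}$)
$d{\left(v,o \right)} = 3 v$ ($d{\left(v,o \right)} = v 3 = 3 v$)
$M{\left(F \right)} = 12$ ($M{\left(F \right)} = 3 \cdot 4 = 12$)
$s = 12$
$H{\left(G \right)} = 12$
$3135 + H{\left(55 \right)} = 3135 + 12 = 3147$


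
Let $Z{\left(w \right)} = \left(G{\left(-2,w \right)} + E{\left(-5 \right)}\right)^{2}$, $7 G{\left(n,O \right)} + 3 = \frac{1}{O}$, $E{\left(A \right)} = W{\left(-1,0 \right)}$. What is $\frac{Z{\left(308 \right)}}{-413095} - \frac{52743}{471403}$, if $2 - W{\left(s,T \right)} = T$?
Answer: $- \frac{101282752770035923}{905190095879367760} \approx -0.11189$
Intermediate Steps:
$W{\left(s,T \right)} = 2 - T$
$E{\left(A \right)} = 2$ ($E{\left(A \right)} = 2 - 0 = 2 + 0 = 2$)
$G{\left(n,O \right)} = - \frac{3}{7} + \frac{1}{7 O}$
$Z{\left(w \right)} = \left(2 + \frac{1 - 3 w}{7 w}\right)^{2}$ ($Z{\left(w \right)} = \left(\frac{1 - 3 w}{7 w} + 2\right)^{2} = \left(2 + \frac{1 - 3 w}{7 w}\right)^{2}$)
$\frac{Z{\left(308 \right)}}{-413095} - \frac{52743}{471403} = \frac{\frac{1}{49} \cdot \frac{1}{94864} \left(1 + 11 \cdot 308\right)^{2}}{-413095} - \frac{52743}{471403} = \frac{1}{49} \cdot \frac{1}{94864} \left(1 + 3388\right)^{2} \left(- \frac{1}{413095}\right) - \frac{52743}{471403} = \frac{1}{49} \cdot \frac{1}{94864} \cdot 3389^{2} \left(- \frac{1}{413095}\right) - \frac{52743}{471403} = \frac{1}{49} \cdot \frac{1}{94864} \cdot 11485321 \left(- \frac{1}{413095}\right) - \frac{52743}{471403} = \frac{11485321}{4648336} \left(- \frac{1}{413095}\right) - \frac{52743}{471403} = - \frac{11485321}{1920204359920} - \frac{52743}{471403} = - \frac{101282752770035923}{905190095879367760}$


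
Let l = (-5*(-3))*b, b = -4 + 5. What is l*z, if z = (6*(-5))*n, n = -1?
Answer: 450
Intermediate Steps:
b = 1
z = 30 (z = (6*(-5))*(-1) = -30*(-1) = 30)
l = 15 (l = -5*(-3)*1 = 15*1 = 15)
l*z = 15*30 = 450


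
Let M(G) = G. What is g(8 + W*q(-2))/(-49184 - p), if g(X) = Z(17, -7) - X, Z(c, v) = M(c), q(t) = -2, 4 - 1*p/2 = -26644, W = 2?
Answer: -13/102480 ≈ -0.00012685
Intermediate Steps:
p = 53296 (p = 8 - 2*(-26644) = 8 + 53288 = 53296)
Z(c, v) = c
g(X) = 17 - X
g(8 + W*q(-2))/(-49184 - p) = (17 - (8 + 2*(-2)))/(-49184 - 1*53296) = (17 - (8 - 4))/(-49184 - 53296) = (17 - 1*4)/(-102480) = (17 - 4)*(-1/102480) = 13*(-1/102480) = -13/102480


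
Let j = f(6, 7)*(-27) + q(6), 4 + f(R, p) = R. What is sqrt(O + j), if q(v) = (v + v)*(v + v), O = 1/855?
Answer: sqrt(7310345)/285 ≈ 9.4869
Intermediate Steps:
f(R, p) = -4 + R
O = 1/855 ≈ 0.0011696
q(v) = 4*v**2 (q(v) = (2*v)*(2*v) = 4*v**2)
j = 90 (j = (-4 + 6)*(-27) + 4*6**2 = 2*(-27) + 4*36 = -54 + 144 = 90)
sqrt(O + j) = sqrt(1/855 + 90) = sqrt(76951/855) = sqrt(7310345)/285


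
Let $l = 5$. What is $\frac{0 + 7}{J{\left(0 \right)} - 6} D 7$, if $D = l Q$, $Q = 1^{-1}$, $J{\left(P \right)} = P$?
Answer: $- \frac{245}{6} \approx -40.833$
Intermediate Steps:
$Q = 1$
$D = 5$ ($D = 5 \cdot 1 = 5$)
$\frac{0 + 7}{J{\left(0 \right)} - 6} D 7 = \frac{0 + 7}{0 - 6} \cdot 5 \cdot 7 = \frac{7}{-6} \cdot 5 \cdot 7 = 7 \left(- \frac{1}{6}\right) 5 \cdot 7 = \left(- \frac{7}{6}\right) 5 \cdot 7 = \left(- \frac{35}{6}\right) 7 = - \frac{245}{6}$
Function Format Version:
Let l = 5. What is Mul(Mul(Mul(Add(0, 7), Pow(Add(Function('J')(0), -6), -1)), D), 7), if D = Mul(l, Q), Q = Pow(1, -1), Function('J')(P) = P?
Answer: Rational(-245, 6) ≈ -40.833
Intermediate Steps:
Q = 1
D = 5 (D = Mul(5, 1) = 5)
Mul(Mul(Mul(Add(0, 7), Pow(Add(Function('J')(0), -6), -1)), D), 7) = Mul(Mul(Mul(Add(0, 7), Pow(Add(0, -6), -1)), 5), 7) = Mul(Mul(Mul(7, Pow(-6, -1)), 5), 7) = Mul(Mul(Mul(7, Rational(-1, 6)), 5), 7) = Mul(Mul(Rational(-7, 6), 5), 7) = Mul(Rational(-35, 6), 7) = Rational(-245, 6)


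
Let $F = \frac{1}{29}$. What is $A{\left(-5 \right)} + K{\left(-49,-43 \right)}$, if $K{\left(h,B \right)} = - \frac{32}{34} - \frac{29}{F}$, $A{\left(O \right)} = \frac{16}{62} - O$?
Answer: $- \frac{440932}{527} \approx -836.68$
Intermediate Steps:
$F = \frac{1}{29} \approx 0.034483$
$A{\left(O \right)} = \frac{8}{31} - O$ ($A{\left(O \right)} = 16 \cdot \frac{1}{62} - O = \frac{8}{31} - O$)
$K{\left(h,B \right)} = - \frac{14313}{17}$ ($K{\left(h,B \right)} = - \frac{32}{34} - 29 \frac{1}{\frac{1}{29}} = \left(-32\right) \frac{1}{34} - 841 = - \frac{16}{17} - 841 = - \frac{14313}{17}$)
$A{\left(-5 \right)} + K{\left(-49,-43 \right)} = \left(\frac{8}{31} - -5\right) - \frac{14313}{17} = \left(\frac{8}{31} + 5\right) - \frac{14313}{17} = \frac{163}{31} - \frac{14313}{17} = - \frac{440932}{527}$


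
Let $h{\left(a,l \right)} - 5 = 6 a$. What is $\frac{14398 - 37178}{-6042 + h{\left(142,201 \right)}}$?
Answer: $\frac{268}{61} \approx 4.3934$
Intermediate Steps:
$h{\left(a,l \right)} = 5 + 6 a$
$\frac{14398 - 37178}{-6042 + h{\left(142,201 \right)}} = \frac{14398 - 37178}{-6042 + \left(5 + 6 \cdot 142\right)} = - \frac{22780}{-6042 + \left(5 + 852\right)} = - \frac{22780}{-6042 + 857} = - \frac{22780}{-5185} = \left(-22780\right) \left(- \frac{1}{5185}\right) = \frac{268}{61}$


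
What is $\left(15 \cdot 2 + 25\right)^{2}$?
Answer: $3025$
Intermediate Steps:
$\left(15 \cdot 2 + 25\right)^{2} = \left(30 + 25\right)^{2} = 55^{2} = 3025$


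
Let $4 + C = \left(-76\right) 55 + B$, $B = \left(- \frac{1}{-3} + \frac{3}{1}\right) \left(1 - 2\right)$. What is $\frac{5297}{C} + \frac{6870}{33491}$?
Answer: $- \frac{445904541}{420713942} \approx -1.0599$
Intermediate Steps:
$B = - \frac{10}{3}$ ($B = \left(\left(-1\right) \left(- \frac{1}{3}\right) + 3 \cdot 1\right) \left(-1\right) = \left(\frac{1}{3} + 3\right) \left(-1\right) = \frac{10}{3} \left(-1\right) = - \frac{10}{3} \approx -3.3333$)
$C = - \frac{12562}{3}$ ($C = -4 - \frac{12550}{3} = - \frac{12562}{3} \approx -4187.3$)
$\frac{5297}{C} + \frac{6870}{33491} = \frac{5297}{- \frac{12562}{3}} + \frac{6870}{33491} = 5297 \left(- \frac{3}{12562}\right) + 6870 \cdot \frac{1}{33491} = - \frac{15891}{12562} + \frac{6870}{33491} = - \frac{445904541}{420713942}$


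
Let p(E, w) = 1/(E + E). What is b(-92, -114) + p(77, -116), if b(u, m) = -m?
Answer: 17557/154 ≈ 114.01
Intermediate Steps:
p(E, w) = 1/(2*E)
b(-92, -114) + p(77, -116) = -1*(-114) + (½)/77 = 114 + (½)*(1/77) = 114 + 1/154 = 17557/154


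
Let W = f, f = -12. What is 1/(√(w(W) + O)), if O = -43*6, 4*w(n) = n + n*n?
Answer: -I/15 ≈ -0.066667*I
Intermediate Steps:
W = -12
w(n) = n/4 + n²/4 (w(n) = (n + n*n)/4 = (n + n²)/4 = n/4 + n²/4)
O = -258
1/(√(w(W) + O)) = 1/(√((¼)*(-12)*(1 - 12) - 258)) = 1/(√((¼)*(-12)*(-11) - 258)) = 1/(√(33 - 258)) = 1/(√(-225)) = 1/(15*I) = -I/15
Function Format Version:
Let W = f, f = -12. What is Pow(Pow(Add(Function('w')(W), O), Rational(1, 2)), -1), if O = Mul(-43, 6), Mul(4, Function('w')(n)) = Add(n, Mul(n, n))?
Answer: Mul(Rational(-1, 15), I) ≈ Mul(-0.066667, I)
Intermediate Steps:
W = -12
Function('w')(n) = Add(Mul(Rational(1, 4), n), Mul(Rational(1, 4), Pow(n, 2))) (Function('w')(n) = Mul(Rational(1, 4), Add(n, Mul(n, n))) = Mul(Rational(1, 4), Add(n, Pow(n, 2))) = Add(Mul(Rational(1, 4), n), Mul(Rational(1, 4), Pow(n, 2))))
O = -258
Pow(Pow(Add(Function('w')(W), O), Rational(1, 2)), -1) = Pow(Pow(Add(Mul(Rational(1, 4), -12, Add(1, -12)), -258), Rational(1, 2)), -1) = Pow(Pow(Add(Mul(Rational(1, 4), -12, -11), -258), Rational(1, 2)), -1) = Pow(Pow(Add(33, -258), Rational(1, 2)), -1) = Pow(Pow(-225, Rational(1, 2)), -1) = Pow(Mul(15, I), -1) = Mul(Rational(-1, 15), I)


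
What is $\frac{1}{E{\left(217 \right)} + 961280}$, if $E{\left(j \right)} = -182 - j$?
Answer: $\frac{1}{960881} \approx 1.0407 \cdot 10^{-6}$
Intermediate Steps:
$\frac{1}{E{\left(217 \right)} + 961280} = \frac{1}{\left(-182 - 217\right) + 961280} = \frac{1}{-399 + 961280} = \frac{1}{960881}$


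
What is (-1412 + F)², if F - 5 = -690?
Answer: 4397409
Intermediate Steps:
F = -685 (F = 5 - 690 = -685)
(-1412 + F)² = (-1412 - 685)² = (-2097)² = 4397409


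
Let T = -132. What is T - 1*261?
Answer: -393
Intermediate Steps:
T - 1*261 = -132 - 1*261 = -132 - 261 = -393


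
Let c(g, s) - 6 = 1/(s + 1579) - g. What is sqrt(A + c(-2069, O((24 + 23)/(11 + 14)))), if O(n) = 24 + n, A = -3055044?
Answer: I*sqrt(546065868536394)/13374 ≈ 1747.3*I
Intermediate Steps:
c(g, s) = 6 + 1/(1579 + s) - g (c(g, s) = 6 + (1/(s + 1579) - g) = 6 + (1/(1579 + s) - g) = 6 + 1/(1579 + s) - g)
sqrt(A + c(-2069, O((24 + 23)/(11 + 14)))) = sqrt(-3055044 + (9475 - 1579*(-2069) + 6*(24 + (24 + 23)/(11 + 14)) - 1*(-2069)*(24 + (24 + 23)/(11 + 14)))/(1579 + (24 + (24 + 23)/(11 + 14)))) = sqrt(-3055044 + (9475 + 3266951 + 6*(24 + 47/25) - 1*(-2069)*(24 + 47/25))/(1579 + (24 + 47/25))) = sqrt(-3055044 + (9475 + 3266951 + 6*(647/25) - 1*(-2069)*647/25)/(1579 + 647/25)) = sqrt(-3055044 + (9475 + 3266951 + 3882/25 + 1338643/25)/(40122/25)) = sqrt(-3055044 + (25/40122)*3330127) = sqrt(-3055044 + 83253175/40122) = sqrt(-122491222193/40122) = I*sqrt(546065868536394)/13374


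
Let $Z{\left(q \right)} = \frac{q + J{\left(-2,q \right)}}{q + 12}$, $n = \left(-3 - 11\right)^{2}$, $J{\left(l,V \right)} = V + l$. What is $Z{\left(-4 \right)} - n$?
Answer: $- \frac{789}{4} \approx -197.25$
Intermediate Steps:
$n = 196$ ($n = \left(-14\right)^{2} = 196$)
$Z{\left(q \right)} = \frac{-2 + 2 q}{12 + q}$ ($Z{\left(q \right)} = \frac{q + \left(q - 2\right)}{q + 12} = \frac{q + \left(-2 + q\right)}{12 + q} = \frac{-2 + 2 q}{12 + q}$)
$Z{\left(-4 \right)} - n = \frac{2 \left(-1 - 4\right)}{12 - 4} - 196 = 2 \cdot \frac{1}{8} \left(-5\right) - 196 = - \frac{5}{4} - 196 = - \frac{789}{4}$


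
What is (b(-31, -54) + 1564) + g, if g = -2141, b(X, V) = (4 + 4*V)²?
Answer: 44367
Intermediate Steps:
(b(-31, -54) + 1564) + g = (16*(1 - 54)² + 1564) - 2141 = (16*(-53)² + 1564) - 2141 = (16*2809 + 1564) - 2141 = (44944 + 1564) - 2141 = 46508 - 2141 = 44367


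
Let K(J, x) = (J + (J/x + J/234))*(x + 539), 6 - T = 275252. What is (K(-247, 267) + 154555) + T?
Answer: -257416892/801 ≈ -3.2137e+5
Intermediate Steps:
T = -275246 (T = 6 - 1*275252 = 6 - 275252 = -275246)
K(J, x) = (539 + x)*(235*J/234 + J/x) (K(J, x) = (J + (J/x + J*(1/234)))*(539 + x) = (J + (J/x + J/234))*(539 + x) = (J + (J/234 + J/x))*(539 + x) = (235*J/234 + J/x)*(539 + x) = (539 + x)*(235*J/234 + J/x))
(K(-247, 267) + 154555) + T = ((1/234)*(-247)*(126126 + 267*(126899 + 235*267))/267 + 154555) - 275246 = ((1/234)*(-247)*(1/267)*(126126 + 267*(126899 + 62745)) + 154555) - 275246 = ((1/234)*(-247)*(1/267)*(126126 + 267*189644) + 154555) - 275246 = ((1/234)*(-247)*(1/267)*(126126 + 50634948) + 154555) - 275246 = ((1/234)*(-247)*(1/267)*50761074 + 154555) - 275246 = (-160743401/801 + 154555) - 275246 = -36944846/801 - 275246 = -257416892/801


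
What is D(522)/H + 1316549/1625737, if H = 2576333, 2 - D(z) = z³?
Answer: -227847509523285/4188439882421 ≈ -54.399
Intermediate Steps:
D(z) = 2 - z³
D(522)/H + 1316549/1625737 = (2 - 1*522³)/2576333 + 1316549/1625737 = (2 - 1*142236648)*(1/2576333) + 1316549*(1/1625737) = (2 - 142236648)*(1/2576333) + 1316549/1625737 = -142236646*1/2576333 + 1316549/1625737 = -142236646/2576333 + 1316549/1625737 = -227847509523285/4188439882421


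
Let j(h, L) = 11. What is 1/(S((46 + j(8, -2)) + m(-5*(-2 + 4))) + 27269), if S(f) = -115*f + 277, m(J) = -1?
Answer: 1/21106 ≈ 4.7380e-5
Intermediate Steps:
S(f) = 277 - 115*f
1/(S((46 + j(8, -2)) + m(-5*(-2 + 4))) + 27269) = 1/((277 - 115*((46 + 11) - 1)) + 27269) = 1/((277 - 115*(57 - 1)) + 27269) = 1/((277 - 115*56) + 27269) = 1/((277 - 6440) + 27269) = 1/(-6163 + 27269) = 1/21106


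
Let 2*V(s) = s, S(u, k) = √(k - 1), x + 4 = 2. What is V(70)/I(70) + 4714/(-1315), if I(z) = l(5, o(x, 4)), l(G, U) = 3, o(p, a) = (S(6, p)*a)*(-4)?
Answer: 31883/3945 ≈ 8.0819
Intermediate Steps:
x = -2 (x = -4 + 2 = -2)
S(u, k) = √(-1 + k)
o(p, a) = -4*a*√(-1 + p) (o(p, a) = (√(-1 + p)*a)*(-4) = (a*√(-1 + p))*(-4) = -4*a*√(-1 + p))
I(z) = 3
V(s) = s/2
V(70)/I(70) + 4714/(-1315) = ((½)*70)/3 + 4714/(-1315) = 35*(⅓) + 4714*(-1/1315) = 35/3 - 4714/1315 = 31883/3945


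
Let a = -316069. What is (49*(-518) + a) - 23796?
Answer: -365247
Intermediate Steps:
(49*(-518) + a) - 23796 = (49*(-518) - 316069) - 23796 = (-25382 - 316069) - 23796 = -341451 - 23796 = -365247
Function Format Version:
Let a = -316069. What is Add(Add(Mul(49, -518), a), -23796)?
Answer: -365247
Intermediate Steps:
Add(Add(Mul(49, -518), a), -23796) = Add(Add(Mul(49, -518), -316069), -23796) = Add(Add(-25382, -316069), -23796) = Add(-341451, -23796) = -365247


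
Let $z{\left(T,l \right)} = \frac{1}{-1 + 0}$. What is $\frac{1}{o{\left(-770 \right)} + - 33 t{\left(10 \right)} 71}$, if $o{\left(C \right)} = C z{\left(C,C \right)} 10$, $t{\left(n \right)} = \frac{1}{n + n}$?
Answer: $\frac{20}{151657} \approx 0.00013188$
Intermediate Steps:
$z{\left(T,l \right)} = -1$ ($z{\left(T,l \right)} = \frac{1}{-1} = -1$)
$t{\left(n \right)} = \frac{1}{2 n}$
$o{\left(C \right)} = - 10 C$ ($o{\left(C \right)} = C \left(-1\right) 10 = - C 10 = - 10 C$)
$\frac{1}{o{\left(-770 \right)} + - 33 t{\left(10 \right)} 71} = \frac{1}{\left(-10\right) \left(-770\right) + - 33 \frac{1}{2 \cdot 10} \cdot 71} = \frac{1}{7700 + - 33 \cdot \frac{1}{2} \cdot \frac{1}{10} \cdot 71} = \frac{1}{7700 + \left(-33\right) \frac{1}{20} \cdot 71} = \frac{1}{7700 - \frac{2343}{20}} = \frac{1}{\frac{151657}{20}} = \frac{20}{151657}$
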